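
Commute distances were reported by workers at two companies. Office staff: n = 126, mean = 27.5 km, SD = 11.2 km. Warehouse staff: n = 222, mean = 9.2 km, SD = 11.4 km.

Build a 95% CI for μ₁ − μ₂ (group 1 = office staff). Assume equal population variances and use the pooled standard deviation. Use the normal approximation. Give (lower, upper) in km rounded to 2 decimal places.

(15.82, 20.78)

Pooled variance s_p² = [125·11.2² + 221·11.4²] / (126+222−2) = 128.3271, so s_p = 11.3282.
SE_diff = s_p·√(1/n₁ + 1/n₂) = 11.3282·√(1/126 + 1/222) = 1.2635.
z* = 1.960; margin = 1.960 × 1.2635 = 2.4765.
Difference = 27.5 − 9.2 = 18.3000.
18.3000 ± 2.4765 → (15.82, 20.78).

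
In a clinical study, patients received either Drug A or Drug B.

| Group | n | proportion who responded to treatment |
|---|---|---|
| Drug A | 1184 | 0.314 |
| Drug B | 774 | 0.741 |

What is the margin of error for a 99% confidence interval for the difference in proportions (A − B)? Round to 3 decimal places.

Each SE is √(p̂(1−p̂)/n): √(0.3140·0.6860/1184) = 0.01349 and √(0.7410·0.2590/774) = 0.01575.
SE(p̂₁ − p̂₂) = √(SE₁² + SE₂²) = √(0.0001819801 + 0.0002480625) = 0.02074, since the two samples are independent.
At 99% confidence z* = 2.576; margin = 2.576 × 0.02074 = 0.05343.

0.053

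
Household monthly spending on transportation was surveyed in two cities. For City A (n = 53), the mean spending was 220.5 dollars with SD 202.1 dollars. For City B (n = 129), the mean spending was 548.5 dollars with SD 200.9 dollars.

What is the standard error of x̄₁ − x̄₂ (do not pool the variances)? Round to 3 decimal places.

32.917

Standard errors of each mean: 202.1/√53 = 27.7606 and 200.9/√129 = 17.6883.
SE(x̄₁ − x̄₂) = √(27.7606² + 17.6883²) = 32.9170 for independent samples with unequal variances.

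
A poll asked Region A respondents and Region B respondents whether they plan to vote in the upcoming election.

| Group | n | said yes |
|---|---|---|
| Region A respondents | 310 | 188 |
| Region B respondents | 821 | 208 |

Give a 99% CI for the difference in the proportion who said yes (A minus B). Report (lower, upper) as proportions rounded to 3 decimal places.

(0.272, 0.435)

Sample proportions: 188/310 = 0.6065, 208/821 = 0.2533.
Each SE is √(p̂(1−p̂)/n): √(0.6065·0.3935/310) = 0.02775 and √(0.2533·0.7467/821) = 0.01518.
SE(p̂₁ − p̂₂) = √(SE₁² + SE₂²) = √(0.0007700625 + 0.0002304324) = 0.03163, since the two samples are independent.
At 99% confidence z* = 2.576; margin = 2.576 × 0.03163 = 0.08148.
The difference is 0.6065 − 0.2533 = 0.3532, so the interval is 0.3532 ± 0.08148 = (0.272, 0.435).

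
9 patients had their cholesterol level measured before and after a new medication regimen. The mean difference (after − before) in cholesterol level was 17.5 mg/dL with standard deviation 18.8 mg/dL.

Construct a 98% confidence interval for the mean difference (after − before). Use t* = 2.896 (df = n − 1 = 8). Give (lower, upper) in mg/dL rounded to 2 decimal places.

Paired design: SE = s_d/√n = 18.8/√9 = 6.2667.
t* = 2.896; margin of error = 2.896 × 6.2667 = 18.1484.
17.5 ± 18.1484 → (-0.65, 35.65).

(-0.65, 35.65)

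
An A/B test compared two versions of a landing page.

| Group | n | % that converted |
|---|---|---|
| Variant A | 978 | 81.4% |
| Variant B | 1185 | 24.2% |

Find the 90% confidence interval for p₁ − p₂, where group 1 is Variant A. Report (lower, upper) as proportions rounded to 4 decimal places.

The two standard errors are √(0.8140×0.1860/978) = 0.01244 and √(0.2420×0.7580/1185) = 0.01244.
Because the samples are independent, SE_diff = √(0.01244² + 0.01244²) = 0.01759.
Using z* = 1.645 for 90%, ME = 1.645 × 0.01759 = 0.02894.
p̂₁ − p̂₂ = 0.5720; interval 0.5720 ± 0.02894 gives (0.5431, 0.6009).

(0.5431, 0.6009)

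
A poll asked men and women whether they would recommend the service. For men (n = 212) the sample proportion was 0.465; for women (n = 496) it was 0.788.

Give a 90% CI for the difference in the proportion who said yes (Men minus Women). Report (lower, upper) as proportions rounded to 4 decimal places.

Each SE is √(p̂(1−p̂)/n): √(0.4650·0.5350/212) = 0.03426 and √(0.7880·0.2120/496) = 0.01835.
SE(p̂₁ − p̂₂) = √(SE₁² + SE₂²) = √(0.0011737476 + 0.0003367225) = 0.03886, since the two samples are independent.
At 90% confidence z* = 1.645; margin = 1.645 × 0.03886 = 0.06392.
The difference is 0.4650 − 0.7880 = -0.3230, so the interval is -0.3230 ± 0.06392 = (-0.3869, -0.2591).

(-0.3869, -0.2591)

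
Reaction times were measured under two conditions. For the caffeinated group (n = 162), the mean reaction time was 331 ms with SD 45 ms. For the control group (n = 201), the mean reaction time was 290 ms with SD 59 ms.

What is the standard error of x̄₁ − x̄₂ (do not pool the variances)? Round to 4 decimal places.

5.4606

Per-group SEs: s₁/√n₁ = 45/√162 = 3.5355, s₂/√n₂ = 59/√201 = 4.1615.
Unpooled SE of the difference: √(12.49976025 + 17.31808225) = 5.4606.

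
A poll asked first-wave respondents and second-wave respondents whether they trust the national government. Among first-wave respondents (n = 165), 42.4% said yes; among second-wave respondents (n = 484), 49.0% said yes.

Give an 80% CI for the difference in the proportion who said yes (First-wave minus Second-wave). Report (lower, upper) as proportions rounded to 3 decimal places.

(-0.123, -0.009)

Each SE is √(p̂(1−p̂)/n): √(0.4240·0.5760/165) = 0.03847 and √(0.4900·0.5100/484) = 0.02272.
SE(p̂₁ − p̂₂) = √(SE₁² + SE₂²) = √(0.0014799409 + 0.0005161984) = 0.04468, since the two samples are independent.
At 80% confidence z* = 1.282; margin = 1.282 × 0.04468 = 0.05728.
The difference is 0.4240 − 0.4900 = -0.0660, so the interval is -0.0660 ± 0.05728 = (-0.123, -0.009).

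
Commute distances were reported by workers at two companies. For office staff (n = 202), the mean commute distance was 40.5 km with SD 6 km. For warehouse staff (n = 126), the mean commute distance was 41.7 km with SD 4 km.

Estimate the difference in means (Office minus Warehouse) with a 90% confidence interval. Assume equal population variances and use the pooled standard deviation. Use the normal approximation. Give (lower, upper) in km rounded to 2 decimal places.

Pooled variance s_p² = [201·6² + 125·4²] / (202+126−2) = 28.3313, so s_p = 5.3227.
SE_diff = s_p·√(1/n₁ + 1/n₂) = 5.3227·√(1/202 + 1/126) = 0.6042.
z* = 1.645; margin = 1.645 × 0.6042 = 0.9939.
Difference = 40.5 − 41.7 = -1.2000.
-1.2000 ± 0.9939 → (-2.19, -0.21).

(-2.19, -0.21)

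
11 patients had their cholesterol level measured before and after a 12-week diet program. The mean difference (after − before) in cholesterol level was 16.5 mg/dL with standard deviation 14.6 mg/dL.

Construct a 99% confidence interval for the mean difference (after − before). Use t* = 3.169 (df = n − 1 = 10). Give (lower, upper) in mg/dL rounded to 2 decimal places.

This is a matched-pairs design, so SE = s_d/√n = 14.6/√11 = 4.4021.
Margin = 3.169 × 4.4021 = 13.9503; the interval is 16.5 ± 13.9503 = (2.55, 30.45).

(2.55, 30.45)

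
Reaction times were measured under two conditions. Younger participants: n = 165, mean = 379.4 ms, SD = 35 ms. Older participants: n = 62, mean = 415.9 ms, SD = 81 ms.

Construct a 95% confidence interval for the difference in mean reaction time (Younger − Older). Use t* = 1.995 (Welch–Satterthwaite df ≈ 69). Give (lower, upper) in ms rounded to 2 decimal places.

SE₁ = s₁/√n₁ = 35/√165 = 2.7247; SE₂ = 81/√62 = 10.2870.
Independent samples, unequal variances: SE_diff = √(SE₁² + SE₂²) = √(7.42399009 + 105.822369) = 10.6417.
t* = 1.995, so margin of error = 1.995 × 10.6417 = 21.2302.
Difference in means = 379.4 − 415.9 = -36.5000.
-36.5000 ± 21.2302 → (-57.73, -15.27).

(-57.73, -15.27)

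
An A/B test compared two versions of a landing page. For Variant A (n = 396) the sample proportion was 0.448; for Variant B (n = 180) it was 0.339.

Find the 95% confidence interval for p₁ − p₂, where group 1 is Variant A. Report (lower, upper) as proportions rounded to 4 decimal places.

SE₁ = √(p̂₁(1−p̂₁)/n₁) = √(0.4480·0.5520/396) = 0.02499; SE₂ = √(0.3390·0.6610/180) = 0.03528.
Independent samples: SE of the difference = √(SE₁² + SE₂²) = √(0.0006245001 + 0.0012446784) = 0.04323.
z* for 95% confidence is 1.960, so the margin of error is 1.960 × 0.04323 = 0.08473.
Point estimate p̂₁ − p̂₂ = 0.4480 − 0.3390 = 0.1090.
0.1090 ± 0.08473 → (0.0243, 0.1937).

(0.0243, 0.1937)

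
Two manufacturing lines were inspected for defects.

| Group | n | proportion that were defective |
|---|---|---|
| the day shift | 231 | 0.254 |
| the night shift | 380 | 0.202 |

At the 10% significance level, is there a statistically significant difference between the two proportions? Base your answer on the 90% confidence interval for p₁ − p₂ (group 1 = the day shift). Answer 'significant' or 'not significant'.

SE₁ = √(p̂₁(1−p̂₁)/n₁) = √(0.2540·0.7460/231) = 0.02864; SE₂ = √(0.2020·0.7980/380) = 0.02060.
Independent samples: SE of the difference = √(SE₁² + SE₂²) = √(0.0008202496 + 0.00042436) = 0.03528.
z* for 90% confidence is 1.645, so the margin of error is 1.645 × 0.03528 = 0.05804.
Point estimate p̂₁ − p̂₂ = 0.2540 − 0.2020 = 0.0520.
0.0520 ± 0.05804 → (-0.00604, 0.11004).
The interval (-0.00604, 0.11004) contains 0, so the difference is not significant.

not significant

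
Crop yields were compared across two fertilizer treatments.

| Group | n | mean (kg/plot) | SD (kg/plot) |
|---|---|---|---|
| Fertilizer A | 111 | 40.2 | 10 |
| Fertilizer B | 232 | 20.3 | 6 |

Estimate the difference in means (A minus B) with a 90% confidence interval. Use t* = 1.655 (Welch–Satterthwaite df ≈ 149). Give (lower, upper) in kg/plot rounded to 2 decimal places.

SE₁ = s₁/√n₁ = 10/√111 = 0.9492; SE₂ = 6/√232 = 0.3939.
Independent samples, unequal variances: SE_diff = √(SE₁² + SE₂²) = √(0.90098064 + 0.15515721) = 1.0277.
t* = 1.655, so margin of error = 1.655 × 1.0277 = 1.7008.
Difference in means = 40.2 − 20.3 = 19.9000.
19.9000 ± 1.7008 → (18.20, 21.60).

(18.20, 21.60)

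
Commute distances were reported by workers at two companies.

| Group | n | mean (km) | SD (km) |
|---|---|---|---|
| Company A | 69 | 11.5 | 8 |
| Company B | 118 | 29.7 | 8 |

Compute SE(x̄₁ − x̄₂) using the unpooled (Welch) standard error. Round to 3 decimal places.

1.212

Per-group SEs: s₁/√n₁ = 8/√69 = 0.9631, s₂/√n₂ = 8/√118 = 0.7365.
Unpooled SE of the difference: √(0.92756161 + 0.54243225) = 1.2124.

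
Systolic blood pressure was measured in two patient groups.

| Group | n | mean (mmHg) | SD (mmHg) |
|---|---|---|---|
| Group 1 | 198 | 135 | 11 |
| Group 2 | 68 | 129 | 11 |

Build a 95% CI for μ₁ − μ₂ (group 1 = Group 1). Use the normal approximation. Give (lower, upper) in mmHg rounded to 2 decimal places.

(2.97, 9.03)

Standard errors of each mean: 11/√198 = 0.7817 and 11/√68 = 1.3339.
SE(x̄₁ − x̄₂) = √(0.7817² + 1.3339²) = 1.5461 for independent samples with unequal variances.
With z* = 1.960, the margin is 1.960 × 1.5461 = 3.0304.
x̄₁ − x̄₂ = 135 − 129 = 6.0000; the interval is 6.0000 ± 3.0304 = (2.97, 9.03).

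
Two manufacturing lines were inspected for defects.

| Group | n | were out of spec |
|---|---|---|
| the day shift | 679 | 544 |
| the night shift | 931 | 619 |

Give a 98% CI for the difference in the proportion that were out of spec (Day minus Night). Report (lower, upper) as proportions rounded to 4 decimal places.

First, p̂₁ = 544/679 = 0.8012; p̂₂ = 619/931 = 0.6649.
The two standard errors are √(0.8012×0.1988/679) = 0.01532 and √(0.6649×0.3351/931) = 0.01547.
Because the samples are independent, SE_diff = √(0.01532² + 0.01547²) = 0.02177.
Using z* = 2.326 for 98%, ME = 2.326 × 0.02177 = 0.05064.
p̂₁ − p̂₂ = 0.1363; interval 0.1363 ± 0.05064 gives (0.0857, 0.1869).

(0.0857, 0.1869)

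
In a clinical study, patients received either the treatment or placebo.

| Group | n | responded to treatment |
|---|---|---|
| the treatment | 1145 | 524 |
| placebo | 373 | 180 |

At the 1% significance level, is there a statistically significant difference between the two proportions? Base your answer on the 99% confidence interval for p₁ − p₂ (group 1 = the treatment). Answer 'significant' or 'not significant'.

First, p̂₁ = 524/1145 = 0.4576; p̂₂ = 180/373 = 0.4826.
The two standard errors are √(0.4576×0.5424/1145) = 0.01472 and √(0.4826×0.5174/373) = 0.02587.
Because the samples are independent, SE_diff = √(0.01472² + 0.02587²) = 0.02976.
Using z* = 2.576 for 99%, ME = 2.576 × 0.02976 = 0.07666.
p̂₁ − p̂₂ = -0.0250; interval -0.0250 ± 0.07666 gives (-0.10166, 0.05166).
The interval (-0.10166, 0.05166) contains 0, so the difference is not significant.

not significant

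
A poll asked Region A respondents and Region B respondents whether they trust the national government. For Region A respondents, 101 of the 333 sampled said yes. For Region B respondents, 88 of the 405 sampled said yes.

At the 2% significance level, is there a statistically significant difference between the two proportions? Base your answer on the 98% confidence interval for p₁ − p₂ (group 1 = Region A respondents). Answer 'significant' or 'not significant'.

p̂₁ = 101/333 = 0.3033 and p̂₂ = 88/405 = 0.2173.
SE₁ = √(p̂₁(1−p̂₁)/n₁) = √(0.3033·0.6967/333) = 0.02519; SE₂ = √(0.2173·0.7827/405) = 0.02049.
Independent samples: SE of the difference = √(SE₁² + SE₂²) = √(0.0006345361 + 0.0004198401) = 0.03247.
z* for 98% confidence is 2.326, so the margin of error is 2.326 × 0.03247 = 0.07553.
Point estimate p̂₁ − p̂₂ = 0.3033 − 0.2173 = 0.0860.
0.0860 ± 0.07553 → (0.01047, 0.16153).
The interval (0.01047, 0.16153) does not contain 0, so the difference is significant.

significant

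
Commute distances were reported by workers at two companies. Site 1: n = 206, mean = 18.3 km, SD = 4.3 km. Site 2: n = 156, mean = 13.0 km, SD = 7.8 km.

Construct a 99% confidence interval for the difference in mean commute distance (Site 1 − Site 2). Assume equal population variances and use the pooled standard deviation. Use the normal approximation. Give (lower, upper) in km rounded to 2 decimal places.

(3.64, 6.96)

Pooled variance s_p² = [205·4.3² + 155·7.8²] / (206+156−2) = 36.7240, so s_p = 6.0600.
SE_diff = s_p·√(1/n₁ + 1/n₂) = 6.0600·√(1/206 + 1/156) = 0.6432.
z* = 2.576; margin = 2.576 × 0.6432 = 1.6569.
Difference = 18.3 − 13.0 = 5.3000.
5.3000 ± 1.6569 → (3.64, 6.96).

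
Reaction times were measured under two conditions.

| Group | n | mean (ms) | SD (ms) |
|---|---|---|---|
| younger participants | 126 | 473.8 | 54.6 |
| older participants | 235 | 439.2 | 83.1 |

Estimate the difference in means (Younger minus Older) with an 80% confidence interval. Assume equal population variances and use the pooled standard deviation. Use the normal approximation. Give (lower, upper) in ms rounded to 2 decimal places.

(24.06, 45.14)

s_p = √[((n₁−1)s₁² + (n₂−1)s₂²)/(n₁+n₂−2)] = √[(125·54.6² + 234·83.1²)/359] = 74.4255.
SE = 74.4255·√(1/126 + 1/235) = 8.2178.
With z* = 1.282, margin = 1.282 × 8.2178 = 10.5352.
x̄₁ − x̄₂ = 473.8 − 439.2 = 34.6000; interval 34.6000 ± 10.5352 = (24.06, 45.14).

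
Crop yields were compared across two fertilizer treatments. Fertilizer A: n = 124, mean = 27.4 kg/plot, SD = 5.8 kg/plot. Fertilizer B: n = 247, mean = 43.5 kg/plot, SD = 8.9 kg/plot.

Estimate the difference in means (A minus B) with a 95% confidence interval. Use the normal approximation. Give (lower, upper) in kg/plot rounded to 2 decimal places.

(-17.61, -14.59)

Standard errors of each mean: 5.8/√124 = 0.5209 and 8.9/√247 = 0.5663.
SE(x̄₁ − x̄₂) = √(0.5209² + 0.5663²) = 0.7694 for independent samples with unequal variances.
With z* = 1.960, the margin is 1.960 × 0.7694 = 1.5080.
x̄₁ − x̄₂ = 27.4 − 43.5 = -16.1000; the interval is -16.1000 ± 1.5080 = (-17.61, -14.59).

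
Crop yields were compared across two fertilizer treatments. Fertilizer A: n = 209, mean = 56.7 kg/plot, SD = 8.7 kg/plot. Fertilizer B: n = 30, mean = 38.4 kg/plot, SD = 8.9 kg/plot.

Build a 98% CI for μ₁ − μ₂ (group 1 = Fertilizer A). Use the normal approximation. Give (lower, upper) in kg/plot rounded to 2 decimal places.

(14.27, 22.33)

Standard errors of each mean: 8.7/√209 = 0.6018 and 8.9/√30 = 1.6249.
SE(x̄₁ − x̄₂) = √(0.6018² + 1.6249²) = 1.7328 for independent samples with unequal variances.
With z* = 2.326, the margin is 2.326 × 1.7328 = 4.0305.
x̄₁ − x̄₂ = 56.7 − 38.4 = 18.3000; the interval is 18.3000 ± 4.0305 = (14.27, 22.33).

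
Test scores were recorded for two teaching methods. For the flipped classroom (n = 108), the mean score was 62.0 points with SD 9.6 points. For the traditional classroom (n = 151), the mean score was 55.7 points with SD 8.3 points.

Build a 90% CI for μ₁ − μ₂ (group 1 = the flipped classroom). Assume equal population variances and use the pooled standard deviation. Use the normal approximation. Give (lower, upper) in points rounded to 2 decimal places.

Pooled variance s_p² = [107·9.6² + 150·8.3²] / (108+151−2) = 78.5783, so s_p = 8.8644.
SE_diff = s_p·√(1/n₁ + 1/n₂) = 8.8644·√(1/108 + 1/151) = 1.1171.
z* = 1.645; margin = 1.645 × 1.1171 = 1.8376.
Difference = 62.0 − 55.7 = 6.3000.
6.3000 ± 1.8376 → (4.46, 8.14).

(4.46, 8.14)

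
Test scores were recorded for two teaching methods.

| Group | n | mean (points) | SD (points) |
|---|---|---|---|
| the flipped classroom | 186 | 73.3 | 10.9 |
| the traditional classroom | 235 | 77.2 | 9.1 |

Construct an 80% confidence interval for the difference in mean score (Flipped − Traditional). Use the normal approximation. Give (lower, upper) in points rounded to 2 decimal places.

(-5.18, -2.62)

Per-group SEs: s₁/√n₁ = 10.9/√186 = 0.7992, s₂/√n₂ = 9.1/√235 = 0.5936.
Unpooled SE of the difference: √(0.63872064 + 0.35236096) = 0.9955.
Margin of error = z* · SE = 1.282 × 0.9955 = 1.2762.
x̄₁ − x̄₂ = 73.3 − 77.2 = -3.9000.
CI: -3.9000 ± 1.2762 = (-5.18, -2.62).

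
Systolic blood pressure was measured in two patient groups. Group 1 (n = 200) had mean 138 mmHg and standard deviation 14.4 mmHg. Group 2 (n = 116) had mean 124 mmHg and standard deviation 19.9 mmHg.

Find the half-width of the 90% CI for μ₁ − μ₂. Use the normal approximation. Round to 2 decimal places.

3.47

SE₁ = s₁/√n₁ = 14.4/√200 = 1.0182; SE₂ = 19.9/√116 = 1.8477.
Independent samples, unequal variances: SE_diff = √(SE₁² + SE₂²) = √(1.03673124 + 3.41399529) = 2.1097.
z* = 1.645, so margin of error = 1.645 × 2.1097 = 3.4705.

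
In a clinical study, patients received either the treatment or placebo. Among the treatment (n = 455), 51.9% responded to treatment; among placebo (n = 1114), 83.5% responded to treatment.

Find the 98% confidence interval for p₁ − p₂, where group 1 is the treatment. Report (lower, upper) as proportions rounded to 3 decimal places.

(-0.376, -0.256)

SE₁ = √(p̂₁(1−p̂₁)/n₁) = √(0.5190·0.4810/455) = 0.02342; SE₂ = √(0.8350·0.1650/1114) = 0.01112.
Independent samples: SE of the difference = √(SE₁² + SE₂²) = √(0.0005484964 + 0.0001236544) = 0.02593.
z* for 98% confidence is 2.326, so the margin of error is 2.326 × 0.02593 = 0.06031.
Point estimate p̂₁ − p̂₂ = 0.5190 − 0.8350 = -0.3160.
-0.3160 ± 0.06031 → (-0.376, -0.256).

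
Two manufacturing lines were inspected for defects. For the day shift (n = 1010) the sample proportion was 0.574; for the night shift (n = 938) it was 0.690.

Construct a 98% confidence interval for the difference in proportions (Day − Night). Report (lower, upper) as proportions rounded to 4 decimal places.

SE₁ = √(p̂₁(1−p̂₁)/n₁) = √(0.5740·0.4260/1010) = 0.01556; SE₂ = √(0.6900·0.3100/938) = 0.01510.
Independent samples: SE of the difference = √(SE₁² + SE₂²) = √(0.0002421136 + 0.00022801) = 0.02168.
z* for 98% confidence is 2.326, so the margin of error is 2.326 × 0.02168 = 0.05043.
Point estimate p̂₁ − p̂₂ = 0.5740 − 0.6900 = -0.1160.
-0.1160 ± 0.05043 → (-0.1664, -0.0656).

(-0.1664, -0.0656)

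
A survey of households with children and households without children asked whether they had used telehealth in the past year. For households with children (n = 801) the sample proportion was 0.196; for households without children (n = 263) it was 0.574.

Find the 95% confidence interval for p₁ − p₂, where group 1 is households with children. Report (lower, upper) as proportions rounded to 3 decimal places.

(-0.444, -0.312)

Each SE is √(p̂(1−p̂)/n): √(0.1960·0.8040/801) = 0.01403 and √(0.5740·0.4260/263) = 0.03049.
SE(p̂₁ − p̂₂) = √(SE₁² + SE₂²) = √(0.0001968409 + 0.0009296401) = 0.03356, since the two samples are independent.
At 95% confidence z* = 1.960; margin = 1.960 × 0.03356 = 0.06578.
The difference is 0.1960 − 0.5740 = -0.3780, so the interval is -0.3780 ± 0.06578 = (-0.444, -0.312).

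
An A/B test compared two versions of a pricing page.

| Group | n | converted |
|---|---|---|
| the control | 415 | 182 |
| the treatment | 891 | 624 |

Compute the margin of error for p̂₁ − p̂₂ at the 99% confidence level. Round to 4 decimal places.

0.0742

Sample proportions: 182/415 = 0.4386, 624/891 = 0.7003.
Each SE is √(p̂(1−p̂)/n): √(0.4386·0.5614/415) = 0.02436 and √(0.7003·0.2997/891) = 0.01535.
SE(p̂₁ − p̂₂) = √(SE₁² + SE₂²) = √(0.0005934096 + 0.0002356225) = 0.02879, since the two samples are independent.
At 99% confidence z* = 2.576; margin = 2.576 × 0.02879 = 0.07416.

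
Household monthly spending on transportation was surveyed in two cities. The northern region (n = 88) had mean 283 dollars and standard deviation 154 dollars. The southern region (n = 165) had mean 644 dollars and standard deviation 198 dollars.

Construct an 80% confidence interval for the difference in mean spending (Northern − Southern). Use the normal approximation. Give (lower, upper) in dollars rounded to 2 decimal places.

(-389.87, -332.13)

Per-group SEs: s₁/√n₁ = 154/√88 = 16.4165, s₂/√n₂ = 198/√165 = 15.4143.
Unpooled SE of the difference: √(269.50147225 + 237.60064449) = 22.5189.
Margin of error = z* · SE = 1.282 × 22.5189 = 28.8692.
x̄₁ − x̄₂ = 283 − 644 = -361.0000.
CI: -361.0000 ± 28.8692 = (-389.87, -332.13).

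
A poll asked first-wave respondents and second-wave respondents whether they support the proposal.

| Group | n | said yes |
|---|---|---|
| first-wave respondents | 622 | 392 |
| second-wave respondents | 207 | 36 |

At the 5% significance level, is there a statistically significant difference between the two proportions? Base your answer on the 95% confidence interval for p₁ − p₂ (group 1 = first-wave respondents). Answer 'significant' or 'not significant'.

significant

Sample proportions: 392/622 = 0.6302, 36/207 = 0.1739.
Each SE is √(p̂(1−p̂)/n): √(0.6302·0.3698/622) = 0.01936 and √(0.1739·0.8261/207) = 0.02634.
SE(p̂₁ − p̂₂) = √(SE₁² + SE₂²) = √(0.0003748096 + 0.0006937956) = 0.03269, since the two samples are independent.
At 95% confidence z* = 1.960; margin = 1.960 × 0.03269 = 0.06407.
The difference is 0.6302 − 0.1739 = 0.4563, so the interval is 0.4563 ± 0.06407 = (0.39223, 0.52037).
The interval (0.39223, 0.52037) does not contain 0, so the difference is significant.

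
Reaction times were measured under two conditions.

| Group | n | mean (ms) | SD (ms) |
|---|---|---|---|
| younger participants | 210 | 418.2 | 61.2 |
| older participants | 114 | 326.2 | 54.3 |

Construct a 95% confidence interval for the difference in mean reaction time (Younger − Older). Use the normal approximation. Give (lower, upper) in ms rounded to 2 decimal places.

(79.04, 104.96)

Standard errors of each mean: 61.2/√210 = 4.2232 and 54.3/√114 = 5.0857.
SE(x̄₁ − x̄₂) = √(4.2232² + 5.0857²) = 6.6106 for independent samples with unequal variances.
With z* = 1.960, the margin is 1.960 × 6.6106 = 12.9568.
x̄₁ − x̄₂ = 418.2 − 326.2 = 92.0000; the interval is 92.0000 ± 12.9568 = (79.04, 104.96).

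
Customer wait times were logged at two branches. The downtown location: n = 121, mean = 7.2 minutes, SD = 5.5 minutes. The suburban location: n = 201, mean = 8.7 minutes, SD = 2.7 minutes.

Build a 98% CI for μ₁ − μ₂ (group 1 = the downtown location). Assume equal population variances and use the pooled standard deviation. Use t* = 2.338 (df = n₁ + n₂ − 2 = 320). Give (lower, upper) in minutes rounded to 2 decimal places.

(-2.57, -0.43)

Pooled variance s_p² = [120·5.5² + 200·2.7²] / (121+201−2) = 15.9000, so s_p = 3.9875.
SE_diff = s_p·√(1/n₁ + 1/n₂) = 3.9875·√(1/121 + 1/201) = 0.4588.
t* = 2.338; margin = 2.338 × 0.4588 = 1.0727.
Difference = 7.2 − 8.7 = -1.5000.
-1.5000 ± 1.0727 → (-2.57, -0.43).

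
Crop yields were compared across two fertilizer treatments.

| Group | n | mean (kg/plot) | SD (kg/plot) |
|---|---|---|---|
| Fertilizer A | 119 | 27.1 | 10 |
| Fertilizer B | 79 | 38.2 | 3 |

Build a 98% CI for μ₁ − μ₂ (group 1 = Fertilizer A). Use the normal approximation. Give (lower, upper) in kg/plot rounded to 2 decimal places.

(-13.37, -8.83)

Per-group SEs: s₁/√n₁ = 10/√119 = 0.9167, s₂/√n₂ = 3/√79 = 0.3375.
Unpooled SE of the difference: √(0.84033889 + 0.11390625) = 0.9769.
Margin of error = z* · SE = 2.326 × 0.9769 = 2.2723.
x̄₁ − x̄₂ = 27.1 − 38.2 = -11.1000.
CI: -11.1000 ± 2.2723 = (-13.37, -8.83).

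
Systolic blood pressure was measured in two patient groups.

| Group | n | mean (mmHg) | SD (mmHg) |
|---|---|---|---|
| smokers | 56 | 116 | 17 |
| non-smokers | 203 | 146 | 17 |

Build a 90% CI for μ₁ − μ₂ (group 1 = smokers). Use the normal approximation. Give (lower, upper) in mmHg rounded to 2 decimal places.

Standard errors of each mean: 17/√56 = 2.2717 and 17/√203 = 1.1932.
SE(x̄₁ − x̄₂) = √(2.2717² + 1.1932²) = 2.5660 for independent samples with unequal variances.
With z* = 1.645, the margin is 1.645 × 2.5660 = 4.2211.
x̄₁ − x̄₂ = 116 − 146 = -30.0000; the interval is -30.0000 ± 4.2211 = (-34.22, -25.78).

(-34.22, -25.78)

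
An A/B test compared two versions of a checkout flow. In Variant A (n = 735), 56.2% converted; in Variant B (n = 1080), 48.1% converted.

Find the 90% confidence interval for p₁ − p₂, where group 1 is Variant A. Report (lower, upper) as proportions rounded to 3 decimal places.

(0.042, 0.120)

The two standard errors are √(0.5620×0.4380/735) = 0.01830 and √(0.4810×0.5190/1080) = 0.01520.
Because the samples are independent, SE_diff = √(0.01830² + 0.01520²) = 0.02379.
Using z* = 1.645 for 90%, ME = 1.645 × 0.02379 = 0.03913.
p̂₁ − p̂₂ = 0.0810; interval 0.0810 ± 0.03913 gives (0.042, 0.120).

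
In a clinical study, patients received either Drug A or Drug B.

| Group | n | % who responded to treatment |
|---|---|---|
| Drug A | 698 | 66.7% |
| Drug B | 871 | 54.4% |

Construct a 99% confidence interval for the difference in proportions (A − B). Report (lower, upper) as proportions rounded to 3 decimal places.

The two standard errors are √(0.6670×0.3330/698) = 0.01784 and √(0.5440×0.4560/871) = 0.01688.
Because the samples are independent, SE_diff = √(0.01784² + 0.01688²) = 0.02456.
Using z* = 2.576 for 99%, ME = 2.576 × 0.02456 = 0.06327.
p̂₁ − p̂₂ = 0.1230; interval 0.1230 ± 0.06327 gives (0.060, 0.186).

(0.060, 0.186)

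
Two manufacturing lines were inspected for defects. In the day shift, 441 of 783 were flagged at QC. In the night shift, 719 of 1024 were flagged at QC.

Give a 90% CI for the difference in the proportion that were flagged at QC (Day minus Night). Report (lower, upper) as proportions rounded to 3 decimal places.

(-0.176, -0.101)

First, p̂₁ = 441/783 = 0.5632; p̂₂ = 719/1024 = 0.7021.
The two standard errors are √(0.5632×0.4368/783) = 0.01773 and √(0.7021×0.2979/1024) = 0.01429.
Because the samples are independent, SE_diff = √(0.01773² + 0.01429²) = 0.02277.
Using z* = 1.645 for 90%, ME = 1.645 × 0.02277 = 0.03746.
p̂₁ − p̂₂ = -0.1389; interval -0.1389 ± 0.03746 gives (-0.176, -0.101).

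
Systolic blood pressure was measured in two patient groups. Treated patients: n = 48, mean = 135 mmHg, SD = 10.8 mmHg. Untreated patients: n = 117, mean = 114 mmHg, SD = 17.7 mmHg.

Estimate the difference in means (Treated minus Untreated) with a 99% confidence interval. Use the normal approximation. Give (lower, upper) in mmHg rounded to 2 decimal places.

(15.18, 26.82)

SE₁ = s₁/√n₁ = 10.8/√48 = 1.5588; SE₂ = 17.7/√117 = 1.6364.
Independent samples, unequal variances: SE_diff = √(SE₁² + SE₂²) = √(2.42985744 + 2.67780496) = 2.2600.
z* = 2.576, so margin of error = 2.576 × 2.2600 = 5.8218.
Difference in means = 135 − 114 = 21.0000.
21.0000 ± 5.8218 → (15.18, 26.82).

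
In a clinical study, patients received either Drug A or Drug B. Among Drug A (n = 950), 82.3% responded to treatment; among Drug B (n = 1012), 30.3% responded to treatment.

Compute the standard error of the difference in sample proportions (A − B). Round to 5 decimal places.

0.01903

Each SE is √(p̂(1−p̂)/n): √(0.8230·0.1770/950) = 0.01238 and √(0.3030·0.6970/1012) = 0.01445.
SE(p̂₁ − p̂₂) = √(SE₁² + SE₂²) = √(0.0001532644 + 0.0002088025) = 0.01903, since the two samples are independent.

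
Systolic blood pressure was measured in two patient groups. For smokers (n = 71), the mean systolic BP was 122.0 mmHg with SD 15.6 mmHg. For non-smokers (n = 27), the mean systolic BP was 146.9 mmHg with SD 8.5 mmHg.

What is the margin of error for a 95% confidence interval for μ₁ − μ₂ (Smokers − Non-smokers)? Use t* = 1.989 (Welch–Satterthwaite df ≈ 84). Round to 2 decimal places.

SE₁ = s₁/√n₁ = 15.6/√71 = 1.8514; SE₂ = 8.5/√27 = 1.6358.
Independent samples, unequal variances: SE_diff = √(SE₁² + SE₂²) = √(3.42768196 + 2.67584164) = 2.4705.
t* = 1.989, so margin of error = 1.989 × 2.4705 = 4.9138.

4.91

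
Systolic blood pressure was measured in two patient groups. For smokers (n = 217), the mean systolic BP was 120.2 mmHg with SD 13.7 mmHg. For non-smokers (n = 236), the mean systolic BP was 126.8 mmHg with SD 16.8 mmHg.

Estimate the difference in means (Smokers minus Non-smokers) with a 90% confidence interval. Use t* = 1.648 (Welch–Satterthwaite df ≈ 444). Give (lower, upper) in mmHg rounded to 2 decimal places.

Per-group SEs: s₁/√n₁ = 13.7/√217 = 0.9300, s₂/√n₂ = 16.8/√236 = 1.0936.
Unpooled SE of the difference: √(0.8649 + 1.19596096) = 1.4356.
Margin of error = t* · SE = 1.648 × 1.4356 = 2.3659.
x̄₁ − x̄₂ = 120.2 − 126.8 = -6.6000.
CI: -6.6000 ± 2.3659 = (-8.97, -4.23).

(-8.97, -4.23)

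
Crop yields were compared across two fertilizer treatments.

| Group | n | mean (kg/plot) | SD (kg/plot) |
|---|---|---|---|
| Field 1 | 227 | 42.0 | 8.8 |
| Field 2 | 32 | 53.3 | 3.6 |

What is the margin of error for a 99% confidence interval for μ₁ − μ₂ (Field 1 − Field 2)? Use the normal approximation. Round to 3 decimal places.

SE₁ = s₁/√n₁ = 8.8/√227 = 0.5841; SE₂ = 3.6/√32 = 0.6364.
Independent samples, unequal variances: SE_diff = √(SE₁² + SE₂²) = √(0.34117281 + 0.40500496) = 0.8638.
z* = 2.576, so margin of error = 2.576 × 0.8638 = 2.2251.

2.225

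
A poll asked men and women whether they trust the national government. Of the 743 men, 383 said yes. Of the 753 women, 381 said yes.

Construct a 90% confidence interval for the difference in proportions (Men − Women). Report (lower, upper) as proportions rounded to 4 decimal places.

First, p̂₁ = 383/743 = 0.5155; p̂₂ = 381/753 = 0.5060.
The two standard errors are √(0.5155×0.4845/743) = 0.01833 and √(0.5060×0.4940/753) = 0.01822.
Because the samples are independent, SE_diff = √(0.01833² + 0.01822²) = 0.02584.
Using z* = 1.645 for 90%, ME = 1.645 × 0.02584 = 0.04251.
p̂₁ − p̂₂ = 0.0095; interval 0.0095 ± 0.04251 gives (-0.0330, 0.0520).

(-0.0330, 0.0520)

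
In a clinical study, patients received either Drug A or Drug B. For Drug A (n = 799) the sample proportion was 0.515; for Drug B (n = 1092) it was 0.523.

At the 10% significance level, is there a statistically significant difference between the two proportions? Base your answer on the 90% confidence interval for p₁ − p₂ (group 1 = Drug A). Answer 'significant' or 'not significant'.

Each SE is √(p̂(1−p̂)/n): √(0.5150·0.4850/799) = 0.01768 and √(0.5230·0.4770/1092) = 0.01511.
SE(p̂₁ − p̂₂) = √(SE₁² + SE₂²) = √(0.0003125824 + 0.0002283121) = 0.02326, since the two samples are independent.
At 90% confidence z* = 1.645; margin = 1.645 × 0.02326 = 0.03826.
The difference is 0.5150 − 0.5230 = -0.0080, so the interval is -0.0080 ± 0.03826 = (-0.04626, 0.03026).
The interval (-0.04626, 0.03026) contains 0, so the difference is not significant.

not significant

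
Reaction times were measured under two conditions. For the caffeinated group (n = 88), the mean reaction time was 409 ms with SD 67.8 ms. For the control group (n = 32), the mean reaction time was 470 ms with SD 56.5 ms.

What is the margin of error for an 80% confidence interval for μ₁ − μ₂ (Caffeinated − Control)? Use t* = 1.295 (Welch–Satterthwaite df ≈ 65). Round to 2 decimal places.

Standard errors of each mean: 67.8/√88 = 7.2275 and 56.5/√32 = 9.9879.
SE(x̄₁ − x̄₂) = √(7.2275² + 9.9879²) = 12.3286 for independent samples with unequal variances.
With t* = 1.295, the margin is 1.295 × 12.3286 = 15.9655.

15.97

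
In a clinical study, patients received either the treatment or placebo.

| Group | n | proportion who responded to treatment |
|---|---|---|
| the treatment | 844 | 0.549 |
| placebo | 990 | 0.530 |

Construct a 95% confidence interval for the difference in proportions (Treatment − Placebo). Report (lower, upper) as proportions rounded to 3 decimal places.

The two standard errors are √(0.5490×0.4510/844) = 0.01713 and √(0.5300×0.4700/990) = 0.01586.
Because the samples are independent, SE_diff = √(0.01713² + 0.01586²) = 0.02334.
Using z* = 1.960 for 95%, ME = 1.960 × 0.02334 = 0.04575.
p̂₁ − p̂₂ = 0.0190; interval 0.0190 ± 0.04575 gives (-0.027, 0.065).

(-0.027, 0.065)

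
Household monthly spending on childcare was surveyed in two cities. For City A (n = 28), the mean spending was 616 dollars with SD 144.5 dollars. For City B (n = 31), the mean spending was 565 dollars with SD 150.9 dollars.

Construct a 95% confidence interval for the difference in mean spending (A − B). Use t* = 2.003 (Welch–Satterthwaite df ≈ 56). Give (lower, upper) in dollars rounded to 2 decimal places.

(-26.06, 128.06)

SE₁ = s₁/√n₁ = 144.5/√28 = 27.3079; SE₂ = 150.9/√31 = 27.1024.
Independent samples, unequal variances: SE_diff = √(SE₁² + SE₂²) = √(745.72140241 + 734.54008576) = 38.4742.
t* = 2.003, so margin of error = 2.003 × 38.4742 = 77.0638.
Difference in means = 616 − 565 = 51.0000.
51.0000 ± 77.0638 → (-26.06, 128.06).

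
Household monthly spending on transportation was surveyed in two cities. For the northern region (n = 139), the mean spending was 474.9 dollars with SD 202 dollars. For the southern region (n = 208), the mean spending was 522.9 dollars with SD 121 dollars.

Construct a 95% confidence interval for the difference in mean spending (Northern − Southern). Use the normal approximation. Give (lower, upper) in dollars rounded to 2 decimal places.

SE₁ = s₁/√n₁ = 202/√139 = 17.1334; SE₂ = 121/√208 = 8.3898.
Independent samples, unequal variances: SE_diff = √(SE₁² + SE₂²) = √(293.55339556 + 70.38874404) = 19.0773.
z* = 1.960, so margin of error = 1.960 × 19.0773 = 37.3915.
Difference in means = 474.9 − 522.9 = -48.0000.
-48.0000 ± 37.3915 → (-85.39, -10.61).

(-85.39, -10.61)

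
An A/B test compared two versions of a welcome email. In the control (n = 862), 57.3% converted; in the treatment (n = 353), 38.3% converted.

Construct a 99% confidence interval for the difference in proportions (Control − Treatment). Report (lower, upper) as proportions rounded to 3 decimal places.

(0.110, 0.270)

Each SE is √(p̂(1−p̂)/n): √(0.5730·0.4270/862) = 0.01685 and √(0.3830·0.6170/353) = 0.02587.
SE(p̂₁ − p̂₂) = √(SE₁² + SE₂²) = √(0.0002839225 + 0.0006692569) = 0.03087, since the two samples are independent.
At 99% confidence z* = 2.576; margin = 2.576 × 0.03087 = 0.07952.
The difference is 0.5730 − 0.3830 = 0.1900, so the interval is 0.1900 ± 0.07952 = (0.110, 0.270).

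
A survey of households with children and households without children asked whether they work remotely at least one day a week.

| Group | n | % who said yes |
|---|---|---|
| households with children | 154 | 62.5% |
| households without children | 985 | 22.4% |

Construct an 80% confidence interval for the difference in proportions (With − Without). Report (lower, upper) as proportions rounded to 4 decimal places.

(0.3482, 0.4538)

SE₁ = √(p̂₁(1−p̂₁)/n₁) = √(0.6250·0.3750/154) = 0.03901; SE₂ = √(0.2240·0.7760/985) = 0.01328.
Independent samples: SE of the difference = √(SE₁² + SE₂²) = √(0.0015217801 + 0.0001763584) = 0.04121.
z* for 80% confidence is 1.282, so the margin of error is 1.282 × 0.04121 = 0.05283.
Point estimate p̂₁ − p̂₂ = 0.6250 − 0.2240 = 0.4010.
0.4010 ± 0.05283 → (0.3482, 0.4538).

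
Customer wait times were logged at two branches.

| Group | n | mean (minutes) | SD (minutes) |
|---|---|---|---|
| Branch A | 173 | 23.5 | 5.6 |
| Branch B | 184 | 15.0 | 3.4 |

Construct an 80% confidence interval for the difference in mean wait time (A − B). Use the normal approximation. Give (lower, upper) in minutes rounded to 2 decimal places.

Standard errors of each mean: 5.6/√173 = 0.4258 and 3.4/√184 = 0.2507.
SE(x̄₁ − x̄₂) = √(0.4258² + 0.2507²) = 0.4941 for independent samples with unequal variances.
With z* = 1.282, the margin is 1.282 × 0.4941 = 0.6334.
x̄₁ − x̄₂ = 23.5 − 15.0 = 8.5000; the interval is 8.5000 ± 0.6334 = (7.87, 9.13).

(7.87, 9.13)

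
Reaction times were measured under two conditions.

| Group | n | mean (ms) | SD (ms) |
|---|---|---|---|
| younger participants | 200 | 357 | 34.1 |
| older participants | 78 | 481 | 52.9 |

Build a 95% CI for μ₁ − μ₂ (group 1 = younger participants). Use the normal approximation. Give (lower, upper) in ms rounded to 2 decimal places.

SE₁ = s₁/√n₁ = 34.1/√200 = 2.4112; SE₂ = 52.9/√78 = 5.9897.
Independent samples, unequal variances: SE_diff = √(SE₁² + SE₂²) = √(5.81388544 + 35.87650609) = 6.4568.
z* = 1.960, so margin of error = 1.960 × 6.4568 = 12.6553.
Difference in means = 357 − 481 = -124.0000.
-124.0000 ± 12.6553 → (-136.66, -111.34).

(-136.66, -111.34)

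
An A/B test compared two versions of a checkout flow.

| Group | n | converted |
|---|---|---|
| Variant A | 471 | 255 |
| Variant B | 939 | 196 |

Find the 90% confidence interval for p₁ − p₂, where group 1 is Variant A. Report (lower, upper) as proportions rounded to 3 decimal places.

(0.289, 0.376)

Sample proportions: 255/471 = 0.5414, 196/939 = 0.2087.
Each SE is √(p̂(1−p̂)/n): √(0.5414·0.4586/471) = 0.02296 and √(0.2087·0.7913/939) = 0.01326.
SE(p̂₁ − p̂₂) = √(SE₁² + SE₂²) = √(0.0005271616 + 0.0001758276) = 0.02651, since the two samples are independent.
At 90% confidence z* = 1.645; margin = 1.645 × 0.02651 = 0.04361.
The difference is 0.5414 − 0.2087 = 0.3327, so the interval is 0.3327 ± 0.04361 = (0.289, 0.376).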